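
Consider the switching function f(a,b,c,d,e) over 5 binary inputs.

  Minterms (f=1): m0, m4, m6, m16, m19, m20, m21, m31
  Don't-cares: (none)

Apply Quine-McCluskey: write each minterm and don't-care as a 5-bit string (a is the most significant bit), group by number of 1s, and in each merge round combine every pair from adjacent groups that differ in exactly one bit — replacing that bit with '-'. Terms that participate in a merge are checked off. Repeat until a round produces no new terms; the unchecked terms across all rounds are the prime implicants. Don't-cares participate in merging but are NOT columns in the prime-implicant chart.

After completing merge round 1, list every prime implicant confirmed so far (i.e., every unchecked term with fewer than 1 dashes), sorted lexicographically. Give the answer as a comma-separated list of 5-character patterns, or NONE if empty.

Round 0: 00000✓ 00100✓ 00110✓ 10000✓ 10011 10100✓ 10101✓ 11111
Round 1: -0000✓ -0100✓ 00-00✓ 001-0 10-00✓ 1010-
Round 2: -0-00
PIs = {-0-00, 001-0, 10011, 1010-, 11111}

10011, 11111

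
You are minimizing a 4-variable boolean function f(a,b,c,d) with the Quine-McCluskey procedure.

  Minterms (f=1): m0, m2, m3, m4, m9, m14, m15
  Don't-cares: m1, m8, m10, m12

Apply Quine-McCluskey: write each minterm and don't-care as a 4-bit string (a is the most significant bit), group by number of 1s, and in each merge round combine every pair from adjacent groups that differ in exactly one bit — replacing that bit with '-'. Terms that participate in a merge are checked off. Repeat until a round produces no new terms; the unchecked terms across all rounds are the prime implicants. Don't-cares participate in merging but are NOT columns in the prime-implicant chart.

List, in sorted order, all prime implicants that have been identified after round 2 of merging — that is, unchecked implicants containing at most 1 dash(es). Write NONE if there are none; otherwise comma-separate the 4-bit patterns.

111-

size-2^0 implicants → 0000(✓)  0001(✓)  0010(✓)  0011(✓)  0100(✓)  1000(✓)  1001(✓)  1010(✓)  1100(✓)  1110(✓)  1111(✓)
size-2^1 implicants → -000(✓)  -001(✓)  -010(✓)  -100(✓)  0-00(✓)  00-0(✓)  00-1(✓)  000-(✓)  001-(✓)  1-00(✓)  1-10(✓)  10-0(✓)  100-(✓)  11-0(✓)  111-
size-2^2 implicants → --00  -0-0  -00-  00--  1--0
Unchecked terms (primes): --00, -0-0, -00-, 00--, 1--0, 111-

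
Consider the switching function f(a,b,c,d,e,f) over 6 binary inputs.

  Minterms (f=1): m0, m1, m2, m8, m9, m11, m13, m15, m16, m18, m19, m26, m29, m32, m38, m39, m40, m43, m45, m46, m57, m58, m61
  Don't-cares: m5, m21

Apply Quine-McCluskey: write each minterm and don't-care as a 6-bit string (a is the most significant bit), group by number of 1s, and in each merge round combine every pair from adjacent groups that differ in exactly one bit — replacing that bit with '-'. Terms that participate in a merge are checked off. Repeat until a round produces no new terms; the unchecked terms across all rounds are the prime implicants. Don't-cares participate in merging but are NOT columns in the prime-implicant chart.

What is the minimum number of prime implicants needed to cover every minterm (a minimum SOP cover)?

11

Round 0: 000000✓ 000001✓ 000010✓ 000101✓ 001000✓ 001001✓ 001011✓ 001101✓ 001111✓ 010000✓ 010010✓ 010011✓ 010101✓ 011010✓ 011101✓ 100000✓ 100110✓ 100111✓ 101000✓ 101011✓ 101101✓ 101110✓ 111001✓ 111010✓ 111101✓
Round 1: -00000✓ -01000✓ -01011 -01101✓ -11010 -11101✓ 0-0000✓ 0-0010✓ 0-0101✓ 0-1101✓ 00-000✓ 00-001✓ 00-101✓ 000-01✓ 0000-0✓ 00000-✓ 001-01✓ 001-11✓ 0010-1✓ 00100-✓ 0011-1✓ 01-010 01-101✓ 0100-0✓ 01001- 1-1101✓ 10-000✓ 10-110 10011- 111-01
Round 2: --1101 -0-000 0--101 0-00-0 00--01 00-00- 001--1
PIs = {--1101, -0-000, -01011, -11010, 0--101, 0-00-0, 00--01, 00-00-, 001--1, 01-010, 01001-, 10-110, 10011-, 111-01}
Coverage chart:
  m0: -0-000,0-00-0,00-00-
  m1: 00--01,00-00-
  m2: 0-00-0 ←essential
  m8: -0-000,00-00-
  m9: 00--01,00-00-,001--1
  m11: -01011,001--1
  m13: --1101,0--101,00--01,001--1
  m15: 001--1 ←essential
  m16: 0-00-0 ←essential
  m18: 0-00-0,01-010,01001-
  m19: 01001- ←essential
  m26: -11010,01-010
  m29: --1101,0--101
  m32: -0-000 ←essential
  m38: 10-110,10011-
  m39: 10011- ←essential
  m40: -0-000 ←essential
  m43: -01011 ←essential
  m45: --1101 ←essential
  m46: 10-110 ←essential
  m57: 111-01 ←essential
  m58: -11010 ←essential
  m61: --1101,111-01
Essential: --1101, -0-000, -01011, -11010, 0-00-0, 001--1, 01001-, 10-110, 10011-, 111-01
Petrick residual → 00--01
Min cover (11 terms): cde'f + b'd'e'f' + b'cd'ef + bcd'ef' + a'c'd'f' + a'b'e'f + a'b'cf + a'bc'd'e + ab'def' + ab'c'de + abce'f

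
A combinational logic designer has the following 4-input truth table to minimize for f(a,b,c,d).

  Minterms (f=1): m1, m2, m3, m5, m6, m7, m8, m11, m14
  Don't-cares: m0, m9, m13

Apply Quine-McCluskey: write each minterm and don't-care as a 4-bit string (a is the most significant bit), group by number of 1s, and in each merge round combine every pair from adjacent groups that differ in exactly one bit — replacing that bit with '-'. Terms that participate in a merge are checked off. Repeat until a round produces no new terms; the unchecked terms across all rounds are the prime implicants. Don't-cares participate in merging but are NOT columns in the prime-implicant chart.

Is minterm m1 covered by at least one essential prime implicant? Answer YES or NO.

Round 0: 0000✓ 0001✓ 0010✓ 0011✓ 0101✓ 0110✓ 0111✓ 1000✓ 1001✓ 1011✓ 1101✓ 1110✓
Round 1: -000✓ -001✓ -011✓ -101✓ -110 0-01✓ 0-10✓ 0-11✓ 00-0✓ 00-1✓ 000-✓ 001-✓ 01-1✓ 011-✓ 1-01✓ 10-1✓ 100-✓
Round 2: --01 -0-1 -00- 0--1 0-1- 00--
PIs = {--01, -0-1, -00-, -110, 0--1, 0-1-, 00--}
Coverage chart:
  m1: --01,-0-1,-00-,0--1,00--
  m2: 0-1-,00--
  m3: -0-1,0--1,0-1-,00--
  m5: --01,0--1
  m6: -110,0-1-
  m7: 0--1,0-1-
  m8: -00- ←essential
  m11: -0-1 ←essential
  m14: -110 ←essential
Essential: -0-1, -00-, -110

YES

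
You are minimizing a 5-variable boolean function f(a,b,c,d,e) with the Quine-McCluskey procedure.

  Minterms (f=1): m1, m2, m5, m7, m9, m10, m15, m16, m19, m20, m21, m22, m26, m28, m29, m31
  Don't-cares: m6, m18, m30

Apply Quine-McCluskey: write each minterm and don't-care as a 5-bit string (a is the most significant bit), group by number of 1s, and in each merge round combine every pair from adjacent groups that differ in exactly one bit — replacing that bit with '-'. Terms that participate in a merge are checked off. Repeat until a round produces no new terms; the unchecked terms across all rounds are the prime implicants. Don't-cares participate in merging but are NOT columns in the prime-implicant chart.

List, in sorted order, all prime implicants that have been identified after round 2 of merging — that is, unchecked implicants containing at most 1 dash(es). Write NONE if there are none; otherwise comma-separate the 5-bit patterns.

-0101, -1111, 0-001, 0-111, 00-01, 001-1, 0011-, 1001-

Round 0: 00001✓ 00010✓ 00101✓ 00110✓ 00111✓ 01001✓ 01010✓ 01111✓ 10000✓ 10010✓ 10011✓ 10100✓ 10101✓ 10110✓ 11010✓ 11100✓ 11101✓ 11110✓ 11111✓
Round 1: -0010✓ -0101 -0110✓ -1010✓ -1111 0-001 0-010✓ 0-111 00-01 00-10✓ 001-1 0011- 1-010✓ 1-100✓ 1-101✓ 1-110✓ 10-00✓ 10-10✓ 100-0✓ 1001- 101-0✓ 1010-✓ 11-10✓ 111-0✓ 111-1✓ 1110-✓ 1111-✓
Round 2: --010 -0-10 1--10 1-1-0 1-10- 10--0 111--
PIs = {--010, -0-10, -0101, -1111, 0-001, 0-111, 00-01, 001-1, 0011-, 1--10, 1-1-0, 1-10-, 10--0, 1001-, 111--}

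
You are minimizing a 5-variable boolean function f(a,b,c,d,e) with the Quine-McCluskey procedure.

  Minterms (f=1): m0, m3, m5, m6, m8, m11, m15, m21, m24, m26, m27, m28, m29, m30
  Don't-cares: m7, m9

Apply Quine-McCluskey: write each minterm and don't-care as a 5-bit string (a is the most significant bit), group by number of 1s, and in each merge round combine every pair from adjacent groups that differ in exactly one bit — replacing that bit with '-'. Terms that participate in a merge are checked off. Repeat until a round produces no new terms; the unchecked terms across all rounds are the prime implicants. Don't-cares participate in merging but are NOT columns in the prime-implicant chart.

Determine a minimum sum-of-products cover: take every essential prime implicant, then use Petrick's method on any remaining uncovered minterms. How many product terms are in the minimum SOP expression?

size-2^0 implicants → 00000(✓)  00011(✓)  00101(✓)  00110(✓)  00111(✓)  01000(✓)  01001(✓)  01011(✓)  01111(✓)  10101(✓)  11000(✓)  11010(✓)  11011(✓)  11100(✓)  11101(✓)  11110(✓)
size-2^1 implicants → -0101  -1000  -1011  0-000  0-011(✓)  0-111(✓)  00-11(✓)  001-1  0011-  01-11(✓)  010-1  0100-  1-101  11-00(✓)  11-10(✓)  110-0(✓)  1101-  111-0(✓)  1110-
size-2^2 implicants → 0--11  11--0
Unchecked terms (primes): -0101, -1000, -1011, 0--11, 0-000, 001-1, 0011-, 010-1, 0100-, 1-101, 11--0, 1101-, 1110-
Minterm coverage:
  m0 ⊆ 0-000 [E]
  m3 ⊆ 0--11 [E]
  m5 ⊆ -0101,001-1
  m6 ⊆ 0011- [E]
  m8 ⊆ -1000,0-000,0100-
  m11 ⊆ -1011,0--11,010-1
  m15 ⊆ 0--11 [E]
  m21 ⊆ -0101,1-101
  m24 ⊆ -1000,11--0
  m26 ⊆ 11--0,1101-
  m27 ⊆ -1011,1101-
  m28 ⊆ 11--0,1110-
  m29 ⊆ 1-101,1110-
  m30 ⊆ 11--0 [E]
E = {0--11, 0-000, 0011-, 11--0}
Petrick residual → -0101, -1011, 1-101
Cover = b'cd'e + bc'de + a'de + a'c'd'e' + a'b'cd + acd'e + abe'  |cover|=7

7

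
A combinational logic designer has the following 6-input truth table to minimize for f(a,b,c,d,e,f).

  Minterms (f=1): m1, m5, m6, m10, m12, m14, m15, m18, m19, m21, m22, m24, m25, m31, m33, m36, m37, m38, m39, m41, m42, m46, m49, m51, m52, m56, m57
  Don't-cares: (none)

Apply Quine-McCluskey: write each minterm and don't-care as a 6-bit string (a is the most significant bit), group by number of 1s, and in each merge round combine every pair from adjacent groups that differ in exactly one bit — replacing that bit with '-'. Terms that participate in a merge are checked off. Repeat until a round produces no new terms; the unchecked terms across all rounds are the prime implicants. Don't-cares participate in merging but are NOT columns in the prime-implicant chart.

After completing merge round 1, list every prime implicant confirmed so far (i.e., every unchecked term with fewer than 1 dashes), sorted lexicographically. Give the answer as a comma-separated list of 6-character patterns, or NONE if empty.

[col 0] 000001*, 000101*, 000110*, 001010*, 001100*, 001110*, 001111*, 010010*, 010011*, 010101*, 010110*, 011000*, 011001*, 011111*, 100001*, 100100*, 100101*, 100110*, 100111*, 101001*, 101010*, 101110*, 110001*, 110011*, 110100*, 111000*, 111001*
[col 1] -00001*, -00101*, -00110*, -01010*, -01110*, -10011, -11000*, -11001*, 0-0101, 0-0110, 0-1111, 00-110*, 000-01*, 001-10*, 0011-0, 00111-, 010-10, 01001-, 01100-*, 1-0001*, 1-0100, 1-1001*, 10-001*, 10-110*, 100-01*, 1001-0*, 1001-1*, 10010-*, 10011-*, 101-10*, 11-001*, 1100-1, 11100-*
[col 2] -0-110, -00-01, -01-10, -1100-, 1--001, 1001--
Prime implicants: -0-110, -00-01, -01-10, -10011, -1100-, 0-0101, 0-0110, 0-1111, 0011-0, 00111-, 010-10, 01001-, 1--001, 1-0100, 1001--, 1100-1

NONE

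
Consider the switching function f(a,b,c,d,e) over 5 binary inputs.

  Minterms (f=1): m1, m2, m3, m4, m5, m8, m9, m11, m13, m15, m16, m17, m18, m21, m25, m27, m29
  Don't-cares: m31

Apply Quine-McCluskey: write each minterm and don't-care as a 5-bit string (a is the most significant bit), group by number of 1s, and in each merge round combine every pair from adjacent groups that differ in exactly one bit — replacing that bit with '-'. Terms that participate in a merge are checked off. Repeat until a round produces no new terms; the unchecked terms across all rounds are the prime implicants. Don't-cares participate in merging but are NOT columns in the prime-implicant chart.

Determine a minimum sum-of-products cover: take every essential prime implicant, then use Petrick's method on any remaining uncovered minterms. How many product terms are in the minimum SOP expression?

[col 0] 00001*, 00010*, 00011*, 00100*, 00101*, 01000*, 01001*, 01011*, 01101*, 01111*, 10000*, 10001*, 10010*, 10101*, 11001*, 11011*, 11101*, 11111*
[col 1] -0001*, -0010, -0101*, -1001*, -1011*, -1101*, -1111*, 0-001*, 0-011*, 0-101*, 00-01*, 000-1*, 0001-, 0010-, 01-01*, 01-11*, 010-1*, 0100-, 011-1*, 1-001*, 1-101*, 10-01*, 100-0, 1000-, 11-01*, 11-11*, 110-1*, 111-1*
[col 2] --001*, --101*, -0-01*, -1-01*, -1-11*, -10-1*, -11-1*, 0--01*, 0-0-1, 01--1*, 1--01*, 11--1*
[col 3] ---01, -1--1
Prime implicants: ---01, -0010, -1--1, 0-0-1, 0001-, 0010-, 0100-, 100-0, 1000-
PI chart (minterm → PIs covering it):
  1 | ---01,0-0-1
  2 | -0010,0001-
  3 | 0-0-1,0001-
  4 | 0010-  (sole → essential)
  5 | ---01,0010-
  8 | 0100-  (sole → essential)
  9 | ---01,-1--1,0-0-1,0100-
  11 | -1--1,0-0-1
  13 | ---01,-1--1
  15 | -1--1  (sole → essential)
  16 | 100-0,1000-
  17 | ---01,1000-
  18 | -0010,100-0
  21 | ---01  (sole → essential)
  25 | ---01,-1--1
  27 | -1--1  (sole → essential)
  29 | ---01,-1--1
Essential prime implicants: ---01, -1--1, 0010-, 0100-
Petrick residual → 0001-, 100-0
Minimum SOP uses 6 PIs: d'e + be + a'b'c'd + a'b'cd' + a'bc'd' + ab'c'e'

6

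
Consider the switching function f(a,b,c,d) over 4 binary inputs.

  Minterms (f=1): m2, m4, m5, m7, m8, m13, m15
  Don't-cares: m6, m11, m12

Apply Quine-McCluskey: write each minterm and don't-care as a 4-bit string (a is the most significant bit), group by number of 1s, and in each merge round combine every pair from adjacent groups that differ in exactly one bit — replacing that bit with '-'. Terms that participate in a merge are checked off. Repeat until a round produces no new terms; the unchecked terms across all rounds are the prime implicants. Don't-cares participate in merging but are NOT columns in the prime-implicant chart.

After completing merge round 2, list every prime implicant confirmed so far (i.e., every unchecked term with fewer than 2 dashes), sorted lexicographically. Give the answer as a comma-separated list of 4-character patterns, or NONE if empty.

0-10, 1-00, 1-11

[col 0] 0010*, 0100*, 0101*, 0110*, 0111*, 1000*, 1011*, 1100*, 1101*, 1111*
[col 1] -100*, -101*, -111*, 0-10, 01-0*, 01-1*, 010-*, 011-*, 1-00, 1-11, 11-1*, 110-*
[col 2] -1-1, -10-, 01--
Prime implicants: -1-1, -10-, 0-10, 01--, 1-00, 1-11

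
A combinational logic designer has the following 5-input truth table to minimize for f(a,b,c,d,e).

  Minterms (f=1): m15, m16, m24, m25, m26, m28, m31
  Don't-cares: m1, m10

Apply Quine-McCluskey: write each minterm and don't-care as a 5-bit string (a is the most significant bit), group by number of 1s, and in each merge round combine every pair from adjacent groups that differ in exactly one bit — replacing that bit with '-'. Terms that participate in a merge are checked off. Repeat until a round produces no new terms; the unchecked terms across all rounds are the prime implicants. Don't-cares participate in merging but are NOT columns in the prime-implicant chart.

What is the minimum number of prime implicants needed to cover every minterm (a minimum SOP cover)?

5

[col 0] 00001, 01010*, 01111*, 10000*, 11000*, 11001*, 11010*, 11100*, 11111*
[col 1] -1010, -1111, 1-000, 11-00, 110-0, 1100-
Prime implicants: -1010, -1111, 00001, 1-000, 11-00, 110-0, 1100-
PI chart (minterm → PIs covering it):
  15 | -1111  (sole → essential)
  16 | 1-000  (sole → essential)
  24 | 1-000,11-00,110-0,1100-
  25 | 1100-  (sole → essential)
  26 | -1010,110-0
  28 | 11-00  (sole → essential)
  31 | -1111  (sole → essential)
Essential prime implicants: -1111, 1-000, 11-00, 1100-
Petrick residual → -1010
Minimum SOP uses 5 PIs: bc'de' + bcde + ac'd'e' + abd'e' + abc'd'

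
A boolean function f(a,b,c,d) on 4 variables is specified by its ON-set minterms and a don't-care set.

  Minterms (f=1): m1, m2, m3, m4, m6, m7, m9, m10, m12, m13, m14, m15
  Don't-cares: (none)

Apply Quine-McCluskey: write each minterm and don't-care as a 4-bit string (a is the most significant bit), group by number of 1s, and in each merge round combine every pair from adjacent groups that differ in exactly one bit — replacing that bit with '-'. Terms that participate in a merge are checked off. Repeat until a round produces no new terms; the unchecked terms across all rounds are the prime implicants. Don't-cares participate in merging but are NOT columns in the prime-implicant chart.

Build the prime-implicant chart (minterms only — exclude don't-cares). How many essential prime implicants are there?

2

Round 0: 0001✓ 0010✓ 0011✓ 0100✓ 0110✓ 0111✓ 1001✓ 1010✓ 1100✓ 1101✓ 1110✓ 1111✓
Round 1: -001 -010✓ -100✓ -110✓ -111✓ 0-10✓ 0-11✓ 00-1 001-✓ 01-0✓ 011-✓ 1-01 1-10✓ 11-0✓ 11-1✓ 110-✓ 111-✓
Round 2: --10 -1-0 -11- 0-1- 11--
PIs = {--10, -001, -1-0, -11-, 0-1-, 00-1, 1-01, 11--}
Coverage chart:
  m1: -001,00-1
  m2: --10,0-1-
  m3: 0-1-,00-1
  m4: -1-0 ←essential
  m6: --10,-1-0,-11-,0-1-
  m7: -11-,0-1-
  m9: -001,1-01
  m10: --10 ←essential
  m12: -1-0,11--
  m13: 1-01,11--
  m14: --10,-1-0,-11-,11--
  m15: -11-,11--
Essential: --10, -1-0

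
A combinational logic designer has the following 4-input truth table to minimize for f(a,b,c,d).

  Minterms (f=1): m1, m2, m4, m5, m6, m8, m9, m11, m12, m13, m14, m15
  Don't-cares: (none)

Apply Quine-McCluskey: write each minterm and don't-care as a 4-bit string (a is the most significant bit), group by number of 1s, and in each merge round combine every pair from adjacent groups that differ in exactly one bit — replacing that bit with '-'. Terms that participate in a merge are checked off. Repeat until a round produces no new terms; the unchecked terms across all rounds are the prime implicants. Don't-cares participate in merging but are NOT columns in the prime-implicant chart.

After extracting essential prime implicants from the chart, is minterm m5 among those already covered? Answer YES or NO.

YES

[col 0] 0001*, 0010*, 0100*, 0101*, 0110*, 1000*, 1001*, 1011*, 1100*, 1101*, 1110*, 1111*
[col 1] -001*, -100*, -101*, -110*, 0-01*, 0-10, 01-0*, 010-*, 1-00*, 1-01*, 1-11*, 10-1*, 100-*, 11-0*, 11-1*, 110-*, 111-*
[col 2] --01, -1-0, -10-, 1--1, 1-0-, 11--
Prime implicants: --01, -1-0, -10-, 0-10, 1--1, 1-0-, 11--
PI chart (minterm → PIs covering it):
  1 | --01  (sole → essential)
  2 | 0-10  (sole → essential)
  4 | -1-0,-10-
  5 | --01,-10-
  6 | -1-0,0-10
  8 | 1-0-  (sole → essential)
  9 | --01,1--1,1-0-
  11 | 1--1  (sole → essential)
  12 | -1-0,-10-,1-0-,11--
  13 | --01,-10-,1--1,1-0-,11--
  14 | -1-0,11--
  15 | 1--1,11--
Essential prime implicants: --01, 0-10, 1--1, 1-0-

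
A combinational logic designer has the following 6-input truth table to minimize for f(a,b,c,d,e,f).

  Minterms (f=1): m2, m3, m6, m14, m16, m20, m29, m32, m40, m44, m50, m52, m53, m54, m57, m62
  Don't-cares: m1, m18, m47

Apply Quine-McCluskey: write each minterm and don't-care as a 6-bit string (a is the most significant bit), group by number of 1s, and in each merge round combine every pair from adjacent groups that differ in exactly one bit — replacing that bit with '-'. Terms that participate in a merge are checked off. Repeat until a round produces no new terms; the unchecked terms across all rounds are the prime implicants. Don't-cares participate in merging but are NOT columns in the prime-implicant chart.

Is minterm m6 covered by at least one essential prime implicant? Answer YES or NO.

[col 0] 000001*, 000010*, 000011*, 000110*, 001110*, 010000*, 010010*, 010100*, 011101, 100000*, 101000*, 101100*, 101111, 110010*, 110100*, 110101*, 110110*, 111001, 111110*
[col 1] -10010, -10100, 0-0010, 00-110, 000-10, 0000-1, 00001-, 010-00, 0100-0, 10-000, 101-00, 11-110, 110-10, 1101-0, 11010-
Prime implicants: -10010, -10100, 0-0010, 00-110, 000-10, 0000-1, 00001-, 010-00, 0100-0, 011101, 10-000, 101-00, 101111, 11-110, 110-10, 1101-0, 11010-, 111001
PI chart (minterm → PIs covering it):
  2 | 0-0010,000-10,00001-
  3 | 0000-1,00001-
  6 | 00-110,000-10
  14 | 00-110  (sole → essential)
  16 | 010-00,0100-0
  20 | -10100,010-00
  29 | 011101  (sole → essential)
  32 | 10-000  (sole → essential)
  40 | 10-000,101-00
  44 | 101-00  (sole → essential)
  50 | -10010,110-10
  52 | -10100,1101-0,11010-
  53 | 11010-  (sole → essential)
  54 | 11-110,110-10,1101-0
  57 | 111001  (sole → essential)
  62 | 11-110  (sole → essential)
Essential prime implicants: 00-110, 011101, 10-000, 101-00, 11-110, 11010-, 111001

YES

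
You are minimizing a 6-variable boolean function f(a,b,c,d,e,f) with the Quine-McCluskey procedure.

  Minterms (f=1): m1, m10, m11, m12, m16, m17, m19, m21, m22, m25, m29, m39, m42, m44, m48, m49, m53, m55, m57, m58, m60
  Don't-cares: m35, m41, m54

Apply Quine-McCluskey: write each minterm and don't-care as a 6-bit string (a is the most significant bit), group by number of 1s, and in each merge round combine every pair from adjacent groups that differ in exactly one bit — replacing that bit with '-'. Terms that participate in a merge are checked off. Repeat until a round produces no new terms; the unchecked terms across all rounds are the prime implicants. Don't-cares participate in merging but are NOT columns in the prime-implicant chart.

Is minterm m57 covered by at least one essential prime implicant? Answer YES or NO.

NO

[col 0] 000001*, 001010*, 001011*, 001100*, 010000*, 010001*, 010011*, 010101*, 010110*, 011001*, 011101*, 100011*, 100111*, 101001*, 101010*, 101100*, 110000*, 110001*, 110101*, 110110*, 110111*, 111001*, 111010*, 111100*
[col 1] -01010, -01100, -10000*, -10001*, -10101*, -10110, -11001*, 0-0001, 00101-, 01-001*, 01-101*, 010-01*, 0100-1, 01000-*, 011-01*, 1-0111, 1-1001, 1-1010, 1-1100, 100-11, 11-001*, 110-01*, 11000-*, 1101-1, 11011-
[col 2] -1-001, -10-01, -1000-, 01--01
Prime implicants: -01010, -01100, -1-001, -10-01, -1000-, -10110, 0-0001, 00101-, 01--01, 0100-1, 1-0111, 1-1001, 1-1010, 1-1100, 100-11, 1101-1, 11011-
PI chart (minterm → PIs covering it):
  1 | 0-0001  (sole → essential)
  10 | -01010,00101-
  11 | 00101-  (sole → essential)
  12 | -01100  (sole → essential)
  16 | -1000-  (sole → essential)
  17 | -1-001,-10-01,-1000-,0-0001,01--01,0100-1
  19 | 0100-1  (sole → essential)
  21 | -10-01,01--01
  22 | -10110  (sole → essential)
  25 | -1-001,01--01
  29 | 01--01  (sole → essential)
  39 | 1-0111,100-11
  42 | -01010,1-1010
  44 | -01100,1-1100
  48 | -1000-  (sole → essential)
  49 | -1-001,-10-01,-1000-
  53 | -10-01,1101-1
  55 | 1-0111,1101-1,11011-
  57 | -1-001,1-1001
  58 | 1-1010  (sole → essential)
  60 | 1-1100  (sole → essential)
Essential prime implicants: -01100, -1000-, -10110, 0-0001, 00101-, 01--01, 0100-1, 1-1010, 1-1100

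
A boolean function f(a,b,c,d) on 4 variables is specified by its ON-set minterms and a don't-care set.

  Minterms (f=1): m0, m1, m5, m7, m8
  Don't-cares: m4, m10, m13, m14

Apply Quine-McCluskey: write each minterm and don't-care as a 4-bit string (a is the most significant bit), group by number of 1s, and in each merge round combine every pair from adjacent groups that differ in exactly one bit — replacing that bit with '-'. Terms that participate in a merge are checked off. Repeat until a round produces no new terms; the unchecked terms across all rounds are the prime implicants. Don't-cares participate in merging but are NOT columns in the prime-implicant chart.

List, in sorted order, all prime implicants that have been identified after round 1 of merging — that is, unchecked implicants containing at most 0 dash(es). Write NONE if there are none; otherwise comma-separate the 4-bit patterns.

NONE

size-2^0 implicants → 0000(✓)  0001(✓)  0100(✓)  0101(✓)  0111(✓)  1000(✓)  1010(✓)  1101(✓)  1110(✓)
size-2^1 implicants → -000  -101  0-00(✓)  0-01(✓)  000-(✓)  01-1  010-(✓)  1-10  10-0
size-2^2 implicants → 0-0-
Unchecked terms (primes): -000, -101, 0-0-, 01-1, 1-10, 10-0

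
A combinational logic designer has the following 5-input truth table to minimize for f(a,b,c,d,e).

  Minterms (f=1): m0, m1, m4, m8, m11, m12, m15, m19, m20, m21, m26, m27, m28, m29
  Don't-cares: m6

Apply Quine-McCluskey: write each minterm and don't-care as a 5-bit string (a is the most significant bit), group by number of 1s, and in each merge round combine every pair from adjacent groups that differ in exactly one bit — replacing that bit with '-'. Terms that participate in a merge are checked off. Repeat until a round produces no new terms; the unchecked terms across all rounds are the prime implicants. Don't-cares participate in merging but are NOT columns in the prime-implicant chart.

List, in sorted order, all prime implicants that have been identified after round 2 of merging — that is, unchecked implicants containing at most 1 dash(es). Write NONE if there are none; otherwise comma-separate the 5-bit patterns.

-1011, 0000-, 001-0, 01-11, 1-011, 1101-

size-2^0 implicants → 00000(✓)  00001(✓)  00100(✓)  00110(✓)  01000(✓)  01011(✓)  01100(✓)  01111(✓)  10011(✓)  10100(✓)  10101(✓)  11010(✓)  11011(✓)  11100(✓)  11101(✓)
size-2^1 implicants → -0100(✓)  -1011  -1100(✓)  0-000(✓)  0-100(✓)  00-00(✓)  0000-  001-0  01-00(✓)  01-11  1-011  1-100(✓)  1-101(✓)  1010-(✓)  1101-  1110-(✓)
size-2^2 implicants → --100  0--00  1-10-
Unchecked terms (primes): --100, -1011, 0--00, 0000-, 001-0, 01-11, 1-011, 1-10-, 1101-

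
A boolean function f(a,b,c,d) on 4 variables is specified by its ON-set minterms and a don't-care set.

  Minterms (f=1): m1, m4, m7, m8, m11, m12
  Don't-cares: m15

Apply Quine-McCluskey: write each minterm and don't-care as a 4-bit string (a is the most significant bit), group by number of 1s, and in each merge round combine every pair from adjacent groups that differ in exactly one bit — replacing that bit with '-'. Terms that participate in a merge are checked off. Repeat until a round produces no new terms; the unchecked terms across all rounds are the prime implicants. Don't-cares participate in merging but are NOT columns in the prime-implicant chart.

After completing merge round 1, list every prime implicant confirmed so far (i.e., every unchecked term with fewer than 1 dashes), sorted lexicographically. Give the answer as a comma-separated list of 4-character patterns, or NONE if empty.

size-2^0 implicants → 0001  0100(✓)  0111(✓)  1000(✓)  1011(✓)  1100(✓)  1111(✓)
size-2^1 implicants → -100  -111  1-00  1-11
Unchecked terms (primes): -100, -111, 0001, 1-00, 1-11

0001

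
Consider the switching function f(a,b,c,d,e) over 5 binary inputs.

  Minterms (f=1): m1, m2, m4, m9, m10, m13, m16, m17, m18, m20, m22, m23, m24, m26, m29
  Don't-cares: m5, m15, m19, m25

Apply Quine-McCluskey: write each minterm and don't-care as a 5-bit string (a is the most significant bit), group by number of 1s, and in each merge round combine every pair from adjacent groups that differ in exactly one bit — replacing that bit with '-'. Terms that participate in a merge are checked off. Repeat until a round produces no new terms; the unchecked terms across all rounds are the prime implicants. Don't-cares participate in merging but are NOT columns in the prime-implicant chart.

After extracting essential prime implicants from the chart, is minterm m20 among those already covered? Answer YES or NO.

NO

[col 0] 00001*, 00010*, 00100*, 00101*, 01001*, 01010*, 01101*, 01111*, 10000*, 10001*, 10010*, 10011*, 10100*, 10110*, 10111*, 11000*, 11001*, 11010*, 11101*
[col 1] -0001*, -0010*, -0100, -1001*, -1010*, -1101*, 0-001*, 0-010*, 0-101*, 00-01*, 0010-, 01-01*, 011-1, 1-000*, 1-001*, 1-010*, 10-00*, 10-10*, 10-11*, 100-0*, 100-1*, 1000-*, 1001-*, 101-0*, 1011-*, 11-01*, 110-0*, 1100-*
[col 2] --001, --010, -1-01, 0--01, 1-0-0, 1-00-, 10--0, 10-1-, 100--
Prime implicants: --001, --010, -0100, -1-01, 0--01, 0010-, 011-1, 1-0-0, 1-00-, 10--0, 10-1-, 100--
PI chart (minterm → PIs covering it):
  1 | --001,0--01
  2 | --010  (sole → essential)
  4 | -0100,0010-
  9 | --001,-1-01,0--01
  10 | --010  (sole → essential)
  13 | -1-01,0--01,011-1
  16 | 1-0-0,1-00-,10--0,100--
  17 | --001,1-00-,100--
  18 | --010,1-0-0,10--0,10-1-,100--
  20 | -0100,10--0
  22 | 10--0,10-1-
  23 | 10-1-  (sole → essential)
  24 | 1-0-0,1-00-
  26 | --010,1-0-0
  29 | -1-01  (sole → essential)
Essential prime implicants: --010, -1-01, 10-1-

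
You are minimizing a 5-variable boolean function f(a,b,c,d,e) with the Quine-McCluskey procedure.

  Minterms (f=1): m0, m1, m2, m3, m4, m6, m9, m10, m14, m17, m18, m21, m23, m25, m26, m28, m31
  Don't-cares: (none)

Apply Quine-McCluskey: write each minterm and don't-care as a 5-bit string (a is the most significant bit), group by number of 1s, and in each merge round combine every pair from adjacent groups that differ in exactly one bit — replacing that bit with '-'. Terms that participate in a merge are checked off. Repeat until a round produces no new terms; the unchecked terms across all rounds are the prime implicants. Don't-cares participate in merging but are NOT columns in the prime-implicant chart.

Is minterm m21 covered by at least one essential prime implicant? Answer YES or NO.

NO

size-2^0 implicants → 00000(✓)  00001(✓)  00010(✓)  00011(✓)  00100(✓)  00110(✓)  01001(✓)  01010(✓)  01110(✓)  10001(✓)  10010(✓)  10101(✓)  10111(✓)  11001(✓)  11010(✓)  11100  11111(✓)
size-2^1 implicants → -0001(✓)  -0010(✓)  -1001(✓)  -1010(✓)  0-001(✓)  0-010(✓)  0-110(✓)  00-00(✓)  00-10(✓)  000-0(✓)  000-1(✓)  0000-(✓)  0001-(✓)  001-0(✓)  01-10(✓)  1-001(✓)  1-010(✓)  1-111  10-01  101-1
size-2^2 implicants → --001  --010  0--10  00--0  000--
Unchecked terms (primes): --001, --010, 0--10, 00--0, 000--, 1-111, 10-01, 101-1, 11100
Minterm coverage:
  m0 ⊆ 00--0,000--
  m1 ⊆ --001,000--
  m2 ⊆ --010,0--10,00--0,000--
  m3 ⊆ 000-- [E]
  m4 ⊆ 00--0 [E]
  m6 ⊆ 0--10,00--0
  m9 ⊆ --001 [E]
  m10 ⊆ --010,0--10
  m14 ⊆ 0--10 [E]
  m17 ⊆ --001,10-01
  m18 ⊆ --010 [E]
  m21 ⊆ 10-01,101-1
  m23 ⊆ 1-111,101-1
  m25 ⊆ --001 [E]
  m26 ⊆ --010 [E]
  m28 ⊆ 11100 [E]
  m31 ⊆ 1-111 [E]
E = {--001, --010, 0--10, 00--0, 000--, 1-111, 11100}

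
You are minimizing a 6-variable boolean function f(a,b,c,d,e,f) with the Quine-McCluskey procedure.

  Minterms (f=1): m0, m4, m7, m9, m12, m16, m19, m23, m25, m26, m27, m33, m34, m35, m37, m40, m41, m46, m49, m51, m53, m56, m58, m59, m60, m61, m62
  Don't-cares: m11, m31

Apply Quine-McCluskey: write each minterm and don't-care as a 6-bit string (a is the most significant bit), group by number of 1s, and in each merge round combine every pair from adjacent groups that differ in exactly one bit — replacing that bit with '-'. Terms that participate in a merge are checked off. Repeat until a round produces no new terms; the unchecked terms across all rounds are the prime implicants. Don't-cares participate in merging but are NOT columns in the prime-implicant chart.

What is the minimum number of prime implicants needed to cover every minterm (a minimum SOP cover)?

12

size-2^0 implicants → 000000(✓)  000100(✓)  000111(✓)  001001(✓)  001011(✓)  001100(✓)  010000(✓)  010011(✓)  010111(✓)  011001(✓)  011010(✓)  011011(✓)  011111(✓)  100001(✓)  100010(✓)  100011(✓)  100101(✓)  101000(✓)  101001(✓)  101110(✓)  110001(✓)  110011(✓)  110101(✓)  111000(✓)  111010(✓)  111011(✓)  111100(✓)  111101(✓)  111110(✓)
size-2^1 implicants → -01001  -10011(✓)  -11010(✓)  -11011(✓)  0-0000  0-0111  0-1001(✓)  0-1011(✓)  00-100  000-00  0010-1(✓)  01-011(✓)  01-111(✓)  010-11(✓)  011-11(✓)  0110-1(✓)  01101-(✓)  1-0001(✓)  1-0011(✓)  1-0101(✓)  1-1000  1-1110  10-001  100-01(✓)  1000-1(✓)  10001-  10100-  11-011(✓)  11-101  110-01(✓)  1100-1(✓)  111-00(✓)  111-10(✓)  1110-0(✓)  11101-(✓)  1111-0(✓)  11110-
size-2^2 implicants → -1-011  -1101-  0-10-1  01--11  1-0-01  1-00-1  111--0
Unchecked terms (primes): -01001, -1-011, -1101-, 0-0000, 0-0111, 0-10-1, 00-100, 000-00, 01--11, 1-0-01, 1-00-1, 1-1000, 1-1110, 10-001, 10001-, 10100-, 11-101, 111--0, 11110-
Minterm coverage:
  m0 ⊆ 0-0000,000-00
  m4 ⊆ 00-100,000-00
  m7 ⊆ 0-0111 [E]
  m9 ⊆ -01001,0-10-1
  m12 ⊆ 00-100 [E]
  m16 ⊆ 0-0000 [E]
  m19 ⊆ -1-011,01--11
  m23 ⊆ 0-0111,01--11
  m25 ⊆ 0-10-1 [E]
  m26 ⊆ -1101- [E]
  m27 ⊆ -1-011,-1101-,0-10-1,01--11
  m33 ⊆ 1-0-01,1-00-1,10-001
  m34 ⊆ 10001- [E]
  m35 ⊆ 1-00-1,10001-
  m37 ⊆ 1-0-01 [E]
  m40 ⊆ 1-1000,10100-
  m41 ⊆ -01001,10-001,10100-
  m46 ⊆ 1-1110 [E]
  m49 ⊆ 1-0-01,1-00-1
  m51 ⊆ -1-011,1-00-1
  m53 ⊆ 1-0-01,11-101
  m56 ⊆ 1-1000,111--0
  m58 ⊆ -1101-,111--0
  m59 ⊆ -1-011,-1101-
  m60 ⊆ 111--0,11110-
  m61 ⊆ 11-101,11110-
  m62 ⊆ 1-1110,111--0
E = {-1101-, 0-0000, 0-0111, 0-10-1, 00-100, 1-0-01, 1-1110, 10001-}
Petrick residual → -01001, -1-011, 1-1000, 11110-
Cover = b'cd'e'f + bd'ef + bcd'e + a'c'd'e'f' + a'c'def + a'cd'f + a'b'de'f' + ac'e'f + acd'e'f' + acdef' + ab'c'd'e + abcde'  |cover|=12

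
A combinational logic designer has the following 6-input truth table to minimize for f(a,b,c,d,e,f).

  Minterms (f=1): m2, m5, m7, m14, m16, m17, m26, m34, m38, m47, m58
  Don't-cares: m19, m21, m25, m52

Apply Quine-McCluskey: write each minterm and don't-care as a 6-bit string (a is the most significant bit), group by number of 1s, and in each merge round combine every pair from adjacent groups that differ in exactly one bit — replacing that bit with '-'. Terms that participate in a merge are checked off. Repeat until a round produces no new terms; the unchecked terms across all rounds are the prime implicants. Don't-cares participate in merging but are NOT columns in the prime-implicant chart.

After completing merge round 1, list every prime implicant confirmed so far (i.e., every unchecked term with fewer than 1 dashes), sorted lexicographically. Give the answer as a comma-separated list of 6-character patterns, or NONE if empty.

Round 0: 000010✓ 000101✓ 000111✓ 001110 010000✓ 010001✓ 010011✓ 010101✓ 011001✓ 011010✓ 100010✓ 100110✓ 101111 110100 111010✓
Round 1: -00010 -11010 0-0101 0001-1 01-001 010-01 0100-1 01000- 100-10
PIs = {-00010, -11010, 0-0101, 0001-1, 001110, 01-001, 010-01, 0100-1, 01000-, 100-10, 101111, 110100}

001110, 101111, 110100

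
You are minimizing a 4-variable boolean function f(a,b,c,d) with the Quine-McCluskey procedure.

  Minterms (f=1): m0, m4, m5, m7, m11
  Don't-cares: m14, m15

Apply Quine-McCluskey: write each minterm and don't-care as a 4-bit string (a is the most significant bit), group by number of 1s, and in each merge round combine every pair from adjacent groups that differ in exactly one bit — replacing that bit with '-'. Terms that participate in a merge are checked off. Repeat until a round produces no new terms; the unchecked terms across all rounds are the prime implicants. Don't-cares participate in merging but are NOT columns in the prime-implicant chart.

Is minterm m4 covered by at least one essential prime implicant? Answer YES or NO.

YES

[col 0] 0000*, 0100*, 0101*, 0111*, 1011*, 1110*, 1111*
[col 1] -111, 0-00, 01-1, 010-, 1-11, 111-
Prime implicants: -111, 0-00, 01-1, 010-, 1-11, 111-
PI chart (minterm → PIs covering it):
  0 | 0-00  (sole → essential)
  4 | 0-00,010-
  5 | 01-1,010-
  7 | -111,01-1
  11 | 1-11  (sole → essential)
Essential prime implicants: 0-00, 1-11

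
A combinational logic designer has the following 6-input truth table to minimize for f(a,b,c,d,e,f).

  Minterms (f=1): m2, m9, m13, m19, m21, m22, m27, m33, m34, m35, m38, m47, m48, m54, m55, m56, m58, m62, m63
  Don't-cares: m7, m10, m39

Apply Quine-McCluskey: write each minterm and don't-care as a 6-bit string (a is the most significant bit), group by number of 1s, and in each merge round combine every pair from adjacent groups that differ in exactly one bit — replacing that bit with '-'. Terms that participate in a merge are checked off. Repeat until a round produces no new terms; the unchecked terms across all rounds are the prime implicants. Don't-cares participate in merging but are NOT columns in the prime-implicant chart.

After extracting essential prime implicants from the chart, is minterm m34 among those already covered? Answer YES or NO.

NO

size-2^0 implicants → 000010(✓)  000111(✓)  001001(✓)  001010(✓)  001101(✓)  010011(✓)  010101  010110(✓)  011011(✓)  100001(✓)  100010(✓)  100011(✓)  100110(✓)  100111(✓)  101111(✓)  110000(✓)  110110(✓)  110111(✓)  111000(✓)  111010(✓)  111110(✓)  111111(✓)
size-2^1 implicants → -00010  -00111  -10110  00-010  001-01  01-011  1-0110(✓)  1-0111(✓)  1-1111(✓)  10-111(✓)  100-10(✓)  100-11(✓)  1000-1  10001-(✓)  10011-(✓)  11-000  11-110(✓)  11-111(✓)  11011-(✓)  111-10  1110-0  11111-(✓)
size-2^2 implicants → 1--111  1-011-  100-1-  11-11-
Unchecked terms (primes): -00010, -00111, -10110, 00-010, 001-01, 01-011, 010101, 1--111, 1-011-, 100-1-, 1000-1, 11-000, 11-11-, 111-10, 1110-0
Minterm coverage:
  m2 ⊆ -00010,00-010
  m9 ⊆ 001-01 [E]
  m13 ⊆ 001-01 [E]
  m19 ⊆ 01-011 [E]
  m21 ⊆ 010101 [E]
  m22 ⊆ -10110 [E]
  m27 ⊆ 01-011 [E]
  m33 ⊆ 1000-1 [E]
  m34 ⊆ -00010,100-1-
  m35 ⊆ 100-1-,1000-1
  m38 ⊆ 1-011-,100-1-
  m47 ⊆ 1--111 [E]
  m48 ⊆ 11-000 [E]
  m54 ⊆ -10110,1-011-,11-11-
  m55 ⊆ 1--111,1-011-,11-11-
  m56 ⊆ 11-000,1110-0
  m58 ⊆ 111-10,1110-0
  m62 ⊆ 11-11-,111-10
  m63 ⊆ 1--111,11-11-
E = {-10110, 001-01, 01-011, 010101, 1--111, 1000-1, 11-000}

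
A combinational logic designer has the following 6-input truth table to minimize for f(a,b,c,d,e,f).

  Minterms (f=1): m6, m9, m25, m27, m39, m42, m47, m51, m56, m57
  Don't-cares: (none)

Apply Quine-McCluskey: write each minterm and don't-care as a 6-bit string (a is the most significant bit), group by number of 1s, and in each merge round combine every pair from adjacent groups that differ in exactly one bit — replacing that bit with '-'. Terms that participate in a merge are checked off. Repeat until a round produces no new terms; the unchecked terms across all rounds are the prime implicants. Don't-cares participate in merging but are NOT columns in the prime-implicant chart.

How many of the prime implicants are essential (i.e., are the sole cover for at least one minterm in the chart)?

7

[col 0] 000110, 001001*, 011001*, 011011*, 100111*, 101010, 101111*, 110011, 111000*, 111001*
[col 1] -11001, 0-1001, 0110-1, 10-111, 11100-
Prime implicants: -11001, 0-1001, 000110, 0110-1, 10-111, 101010, 110011, 11100-
PI chart (minterm → PIs covering it):
  6 | 000110  (sole → essential)
  9 | 0-1001  (sole → essential)
  25 | -11001,0-1001,0110-1
  27 | 0110-1  (sole → essential)
  39 | 10-111  (sole → essential)
  42 | 101010  (sole → essential)
  47 | 10-111  (sole → essential)
  51 | 110011  (sole → essential)
  56 | 11100-  (sole → essential)
  57 | -11001,11100-
Essential prime implicants: 0-1001, 000110, 0110-1, 10-111, 101010, 110011, 11100-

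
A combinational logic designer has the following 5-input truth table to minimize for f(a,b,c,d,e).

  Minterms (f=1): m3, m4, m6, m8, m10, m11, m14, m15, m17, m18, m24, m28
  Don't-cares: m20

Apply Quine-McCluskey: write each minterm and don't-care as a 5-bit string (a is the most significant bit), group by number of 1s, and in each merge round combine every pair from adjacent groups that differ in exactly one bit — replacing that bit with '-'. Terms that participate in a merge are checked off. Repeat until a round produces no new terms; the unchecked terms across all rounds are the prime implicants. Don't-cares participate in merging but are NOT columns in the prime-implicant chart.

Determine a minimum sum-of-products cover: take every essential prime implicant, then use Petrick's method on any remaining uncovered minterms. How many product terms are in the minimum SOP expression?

size-2^0 implicants → 00011(✓)  00100(✓)  00110(✓)  01000(✓)  01010(✓)  01011(✓)  01110(✓)  01111(✓)  10001  10010  10100(✓)  11000(✓)  11100(✓)
size-2^1 implicants → -0100  -1000  0-011  0-110  001-0  01-10(✓)  01-11(✓)  010-0  0101-(✓)  0111-(✓)  1-100  11-00
size-2^2 implicants → 01-1-
Unchecked terms (primes): -0100, -1000, 0-011, 0-110, 001-0, 01-1-, 010-0, 1-100, 10001, 10010, 11-00
Minterm coverage:
  m3 ⊆ 0-011 [E]
  m4 ⊆ -0100,001-0
  m6 ⊆ 0-110,001-0
  m8 ⊆ -1000,010-0
  m10 ⊆ 01-1-,010-0
  m11 ⊆ 0-011,01-1-
  m14 ⊆ 0-110,01-1-
  m15 ⊆ 01-1- [E]
  m17 ⊆ 10001 [E]
  m18 ⊆ 10010 [E]
  m24 ⊆ -1000,11-00
  m28 ⊆ 1-100,11-00
E = {0-011, 01-1-, 10001, 10010}
Petrick residual → -1000, 001-0, 1-100
Cover = bc'd'e' + a'c'de + a'b'ce' + a'bd + acd'e' + ab'c'd'e + ab'c'de'  |cover|=7

7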